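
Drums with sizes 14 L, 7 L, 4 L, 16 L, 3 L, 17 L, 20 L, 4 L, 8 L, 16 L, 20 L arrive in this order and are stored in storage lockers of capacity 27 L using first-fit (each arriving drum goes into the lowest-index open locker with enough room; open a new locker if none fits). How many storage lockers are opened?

  14 → locker 1 (new)  [load 14/27]
  7 → locker 1  [load 21/27]
  4 → locker 1  [load 25/27]
  16 → locker 2 (new)  [load 16/27]
  3 → locker 2  [load 19/27]
  17 → locker 3 (new)  [load 17/27]
  20 → locker 4 (new)  [load 20/27]
  4 → locker 2  [load 23/27]
  8 → locker 3  [load 25/27]
  16 → locker 5 (new)  [load 16/27]
  20 → locker 6 (new)  [load 20/27]
6 storage lockers opened.

6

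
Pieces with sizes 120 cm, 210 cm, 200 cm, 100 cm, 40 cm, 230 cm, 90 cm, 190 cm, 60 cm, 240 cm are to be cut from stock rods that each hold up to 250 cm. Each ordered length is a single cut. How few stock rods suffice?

Total = 240 + 230 + 210 + 200 + 190 + 120 + 100 + 90 + 60 + 40 = 1480 cm.
Lower bound: ⌈1480/250⌉ = 6 stock rods.
A packing using 7 stock rods:
  stock rod 1: 240 = 240
  stock rod 2: 230 = 230
  stock rod 3: 210 + 40 = 250
  stock rod 4: 200 = 200
  stock rod 5: 190 + 60 = 250
  stock rod 6: 120 + 100 = 220
  stock rod 7: 90 = 90
No arrangement into 6 stock rods stays within capacity, so 7 is optimal.

7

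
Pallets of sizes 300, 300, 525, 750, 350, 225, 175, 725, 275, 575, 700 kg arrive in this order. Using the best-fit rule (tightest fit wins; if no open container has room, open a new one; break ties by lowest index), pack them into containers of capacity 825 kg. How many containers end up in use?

7

  300 → container 1 (new)  [load 300/825]
  300 → container 1  [load 600/825]
  525 → container 2 (new)  [load 525/825]
  750 → container 3 (new)  [load 750/825]
  350 → container 4 (new)  [load 350/825]
  225 → container 1  [load 825/825]
  175 → container 2  [load 700/825]
  725 → container 5 (new)  [load 725/825]
  275 → container 4  [load 625/825]
  575 → container 6 (new)  [load 575/825]
  700 → container 7 (new)  [load 700/825]
7 containers opened.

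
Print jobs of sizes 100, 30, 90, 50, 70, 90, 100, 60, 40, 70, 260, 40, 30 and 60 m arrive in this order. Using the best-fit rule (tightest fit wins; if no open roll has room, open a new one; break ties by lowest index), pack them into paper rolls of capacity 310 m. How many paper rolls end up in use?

  100 → roll 1 (new)  [load 100/310]
  30 → roll 1  [load 130/310]
  90 → roll 1  [load 220/310]
  50 → roll 1  [load 270/310]
  70 → roll 2 (new)  [load 70/310]
  90 → roll 2  [load 160/310]
  100 → roll 2  [load 260/310]
  60 → roll 3 (new)  [load 60/310]
  40 → roll 1  [load 310/310]
  70 → roll 3  [load 130/310]
  260 → roll 4 (new)  [load 260/310]
  40 → roll 2  [load 300/310]
  30 → roll 4  [load 290/310]
  60 → roll 3  [load 190/310]
4 paper rolls opened.

4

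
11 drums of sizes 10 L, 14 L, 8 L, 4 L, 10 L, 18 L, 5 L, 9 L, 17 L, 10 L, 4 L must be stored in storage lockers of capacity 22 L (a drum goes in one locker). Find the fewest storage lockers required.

6

Total = 18 + 17 + 14 + 10 + 10 + 10 + 9 + 8 + 5 + 4 + 4 = 109 L.
Lower bound: ⌈109/22⌉ = 5 storage lockers.
A packing using 6 storage lockers:
  locker 1: 18 + 4 = 22
  locker 2: 17 + 5 = 22
  locker 3: 14 + 8 = 22
  locker 4: 10 + 10 = 20
  locker 5: 10 + 9 = 19
  locker 6: 4 = 4
No arrangement into 5 storage lockers stays within capacity, so 6 is optimal.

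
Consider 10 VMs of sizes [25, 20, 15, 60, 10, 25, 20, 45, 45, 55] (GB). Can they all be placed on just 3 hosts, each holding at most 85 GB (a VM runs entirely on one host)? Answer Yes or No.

No

Total = 320 GB; ⌈320/85⌉ = 4.
At least 4 hosts are required, but only 3 are allowed.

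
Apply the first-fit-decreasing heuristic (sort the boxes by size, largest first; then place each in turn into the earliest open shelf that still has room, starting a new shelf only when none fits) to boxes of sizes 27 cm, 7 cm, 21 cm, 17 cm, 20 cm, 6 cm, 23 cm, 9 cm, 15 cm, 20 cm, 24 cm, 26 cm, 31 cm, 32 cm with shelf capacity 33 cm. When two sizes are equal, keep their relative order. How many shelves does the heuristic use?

Sorted descending: 32, 31, 27, 26, 24, 23, 21, 20, 20, 17, 15, 9, 7, 6.
  32 → shelf 1 (new)  [load 32/33]
  31 → shelf 2 (new)  [load 31/33]
  27 → shelf 3 (new)  [load 27/33]
  26 → shelf 4 (new)  [load 26/33]
  24 → shelf 5 (new)  [load 24/33]
  23 → shelf 6 (new)  [load 23/33]
  21 → shelf 7 (new)  [load 21/33]
  20 → shelf 8 (new)  [load 20/33]
  20 → shelf 9 (new)  [load 20/33]
  17 → shelf 10 (new)  [load 17/33]
  15 → shelf 10  [load 32/33]
  9 → shelf 5  [load 33/33]
  7 → shelf 4  [load 33/33]
  6 → shelf 3  [load 33/33]
10 shelves opened.

10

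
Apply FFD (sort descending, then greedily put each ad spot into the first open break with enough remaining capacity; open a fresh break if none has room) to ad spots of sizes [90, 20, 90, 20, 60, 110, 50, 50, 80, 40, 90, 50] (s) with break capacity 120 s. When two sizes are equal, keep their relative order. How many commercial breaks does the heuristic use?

7

Sorted descending: 110, 90, 90, 90, 80, 60, 50, 50, 50, 40, 20, 20.
  110 → break 1 (new)  [load 110/120]
  90 → break 2 (new)  [load 90/120]
  90 → break 3 (new)  [load 90/120]
  90 → break 4 (new)  [load 90/120]
  80 → break 5 (new)  [load 80/120]
  60 → break 6 (new)  [load 60/120]
  50 → break 6  [load 110/120]
  50 → break 7 (new)  [load 50/120]
  50 → break 7  [load 100/120]
  40 → break 5  [load 120/120]
  20 → break 2  [load 110/120]
  20 → break 3  [load 110/120]
7 commercial breaks opened.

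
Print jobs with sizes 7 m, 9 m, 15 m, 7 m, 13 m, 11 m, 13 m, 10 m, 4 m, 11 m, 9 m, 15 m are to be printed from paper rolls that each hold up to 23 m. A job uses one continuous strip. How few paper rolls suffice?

Total = 15 + 15 + 13 + 13 + 11 + 11 + 10 + 9 + 9 + 7 + 7 + 4 = 124 m.
Lower bound: ⌈124/23⌉ = 6 paper rolls.
A packing using 6 paper rolls:
  roll 1: 15 + 7 = 22
  roll 2: 15 + 7 = 22
  roll 3: 13 + 10 = 23
  roll 4: 13 + 9 = 22
  roll 5: 11 + 11 = 22
  roll 6: 9 + 4 = 13
This matches the lower bound, so 6 is optimal.

6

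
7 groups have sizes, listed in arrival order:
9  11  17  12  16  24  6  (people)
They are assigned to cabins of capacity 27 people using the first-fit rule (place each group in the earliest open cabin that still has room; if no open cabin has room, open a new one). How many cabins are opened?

  9 → cabin 1 (new)  [load 9/27]
  11 → cabin 1  [load 20/27]
  17 → cabin 2 (new)  [load 17/27]
  12 → cabin 3 (new)  [load 12/27]
  16 → cabin 4 (new)  [load 16/27]
  24 → cabin 5 (new)  [load 24/27]
  6 → cabin 1  [load 26/27]
5 cabins opened.

5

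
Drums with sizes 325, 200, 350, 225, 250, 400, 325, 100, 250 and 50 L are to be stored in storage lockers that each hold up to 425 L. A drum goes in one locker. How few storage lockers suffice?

Total = 400 + 350 + 325 + 325 + 250 + 250 + 225 + 200 + 100 + 50 = 2475 L.
Lower bound: ⌈2475/425⌉ = 6 storage lockers.
Also, 7 drums each exceed 425/2 L, and no two of those can share a locker, so at least 7 storage lockers are needed.
A packing using 7 storage lockers:
  locker 1: 400 = 400
  locker 2: 350 + 50 = 400
  locker 3: 325 + 100 = 425
  locker 4: 325 = 325
  locker 5: 250 = 250
  locker 6: 250 = 250
  locker 7: 225 + 200 = 425
This matches the lower bound, so 7 is optimal.

7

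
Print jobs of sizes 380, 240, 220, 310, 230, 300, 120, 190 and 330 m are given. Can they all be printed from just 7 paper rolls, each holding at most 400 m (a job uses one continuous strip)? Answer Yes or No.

No

Total = 2320 m; ⌈2320/400⌉ = 6.
7 print jobs each exceed half the capacity and cannot share a roll, forcing at least 7 paper rolls.
The bound of 7 does not rule out 7, but exhaustive search shows no assignment into 7 paper rolls of capacity 400 m exists — the minimum is 8.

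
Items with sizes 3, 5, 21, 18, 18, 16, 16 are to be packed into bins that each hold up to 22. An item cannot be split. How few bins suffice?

5

Total = 21 + 18 + 18 + 16 + 16 + 5 + 3 = 97.
Lower bound: ⌈97/22⌉ = 5 bins.
A packing using 5 bins:
  bin 1: 21 = 21
  bin 2: 18 + 3 = 21
  bin 3: 18 = 18
  bin 4: 16 + 5 = 21
  bin 5: 16 = 16
This matches the lower bound, so 5 is optimal.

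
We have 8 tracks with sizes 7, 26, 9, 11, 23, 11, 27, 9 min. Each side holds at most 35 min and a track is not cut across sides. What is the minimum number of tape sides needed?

4

Total = 27 + 26 + 23 + 11 + 11 + 9 + 9 + 7 = 123 min.
Lower bound: ⌈123/35⌉ = 4 tape sides.
A packing using 4 tape sides:
  side 1: 27 + 7 = 34
  side 2: 26 + 9 = 35
  side 3: 23 + 11 = 34
  side 4: 11 + 9 = 20
This matches the lower bound, so 4 is optimal.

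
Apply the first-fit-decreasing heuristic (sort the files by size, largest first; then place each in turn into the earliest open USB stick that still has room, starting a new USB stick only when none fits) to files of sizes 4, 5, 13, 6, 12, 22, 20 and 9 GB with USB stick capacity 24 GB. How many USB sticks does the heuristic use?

4

Sorted descending: 22, 20, 13, 12, 9, 6, 5, 4.
  22 → USB stick 1 (new)  [load 22/24]
  20 → USB stick 2 (new)  [load 20/24]
  13 → USB stick 3 (new)  [load 13/24]
  12 → USB stick 4 (new)  [load 12/24]
  9 → USB stick 3  [load 22/24]
  6 → USB stick 4  [load 18/24]
  5 → USB stick 4  [load 23/24]
  4 → USB stick 2  [load 24/24]
4 USB sticks opened.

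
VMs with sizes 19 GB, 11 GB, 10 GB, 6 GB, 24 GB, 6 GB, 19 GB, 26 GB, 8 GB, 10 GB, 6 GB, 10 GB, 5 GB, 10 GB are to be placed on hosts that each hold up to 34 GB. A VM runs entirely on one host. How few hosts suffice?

6

Total = 26 + 24 + 19 + 19 + 11 + 10 + 10 + 10 + 10 + 8 + 6 + 6 + 6 + 5 = 170 GB.
Lower bound: ⌈170/34⌉ = 5 hosts.
A packing using 6 hosts:
  host 1: 26 + 8 = 34
  host 2: 24 + 10 = 34
  host 3: 19 + 11 = 30
  host 4: 19 + 10 + 5 = 34
  host 5: 10 + 10 + 6 + 6 = 32
  host 6: 6 = 6
No arrangement into 5 hosts stays within capacity, so 6 is optimal.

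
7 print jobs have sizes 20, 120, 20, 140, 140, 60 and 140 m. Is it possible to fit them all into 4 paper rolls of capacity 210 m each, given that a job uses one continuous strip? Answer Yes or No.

A valid assignment using 4 paper rolls:
  roll 1: 140 + 60 = 200
  roll 2: 140 + 20 + 20 = 180
  roll 3: 140 = 140
  roll 4: 120 = 120
Every load is within 210 m, so 4 paper rolls suffice.

Yes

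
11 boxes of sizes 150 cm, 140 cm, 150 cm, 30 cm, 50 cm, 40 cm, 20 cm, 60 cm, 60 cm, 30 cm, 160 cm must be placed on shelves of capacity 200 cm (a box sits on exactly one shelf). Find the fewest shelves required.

Total = 160 + 150 + 150 + 140 + 60 + 60 + 50 + 40 + 30 + 30 + 20 = 890 cm.
Lower bound: ⌈890/200⌉ = 5 shelves.
A packing using 5 shelves:
  shelf 1: 160 + 40 = 200
  shelf 2: 150 + 50 = 200
  shelf 3: 150 + 30 + 20 = 200
  shelf 4: 140 + 60 = 200
  shelf 5: 60 + 30 = 90
This matches the lower bound, so 5 is optimal.

5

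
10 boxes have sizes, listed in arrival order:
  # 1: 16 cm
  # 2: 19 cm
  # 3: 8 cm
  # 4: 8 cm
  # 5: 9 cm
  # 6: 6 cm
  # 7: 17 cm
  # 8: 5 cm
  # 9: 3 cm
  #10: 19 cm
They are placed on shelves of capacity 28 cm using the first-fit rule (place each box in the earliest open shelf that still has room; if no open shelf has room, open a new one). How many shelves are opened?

  16 → shelf 1 (new)  [load 16/28]
  19 → shelf 2 (new)  [load 19/28]
  8 → shelf 1  [load 24/28]
  8 → shelf 2  [load 27/28]
  9 → shelf 3 (new)  [load 9/28]
  6 → shelf 3  [load 15/28]
  17 → shelf 4 (new)  [load 17/28]
  5 → shelf 3  [load 20/28]
  3 → shelf 1  [load 27/28]
  19 → shelf 5 (new)  [load 19/28]
5 shelves opened.

5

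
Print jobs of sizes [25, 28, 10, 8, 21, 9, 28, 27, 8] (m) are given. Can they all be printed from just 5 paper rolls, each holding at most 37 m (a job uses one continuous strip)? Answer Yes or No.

A valid assignment using 5 paper rolls:
  roll 1: 28 + 9 = 37
  roll 2: 28 + 8 = 36
  roll 3: 27 + 10 = 37
  roll 4: 25 + 8 = 33
  roll 5: 21 = 21
Every load is within 37 m, so 5 paper rolls suffice.

Yes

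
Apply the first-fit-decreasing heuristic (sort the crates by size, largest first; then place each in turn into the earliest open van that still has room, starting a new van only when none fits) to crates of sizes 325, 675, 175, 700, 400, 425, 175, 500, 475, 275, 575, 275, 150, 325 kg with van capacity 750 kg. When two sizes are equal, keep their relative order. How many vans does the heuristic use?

8

Sorted descending: 700, 675, 575, 500, 475, 425, 400, 325, 325, 275, 275, 175, 175, 150.
  700 → van 1 (new)  [load 700/750]
  675 → van 2 (new)  [load 675/750]
  575 → van 3 (new)  [load 575/750]
  500 → van 4 (new)  [load 500/750]
  475 → van 5 (new)  [load 475/750]
  425 → van 6 (new)  [load 425/750]
  400 → van 7 (new)  [load 400/750]
  325 → van 6  [load 750/750]
  325 → van 7  [load 725/750]
  275 → van 5  [load 750/750]
  275 → van 8 (new)  [load 275/750]
  175 → van 3  [load 750/750]
  175 → van 4  [load 675/750]
  150 → van 8  [load 425/750]
8 vans opened.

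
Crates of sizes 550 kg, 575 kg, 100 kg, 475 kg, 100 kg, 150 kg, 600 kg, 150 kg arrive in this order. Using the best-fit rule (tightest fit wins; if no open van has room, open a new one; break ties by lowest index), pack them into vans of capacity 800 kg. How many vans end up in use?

4

  550 → van 1 (new)  [load 550/800]
  575 → van 2 (new)  [load 575/800]
  100 → van 2  [load 675/800]
  475 → van 3 (new)  [load 475/800]
  100 → van 2  [load 775/800]
  150 → van 1  [load 700/800]
  600 → van 4 (new)  [load 600/800]
  150 → van 4  [load 750/800]
4 vans opened.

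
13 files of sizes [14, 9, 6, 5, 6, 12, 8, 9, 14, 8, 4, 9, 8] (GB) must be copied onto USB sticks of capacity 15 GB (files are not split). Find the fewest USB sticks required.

Total = 14 + 14 + 12 + 9 + 9 + 9 + 8 + 8 + 8 + 6 + 6 + 5 + 4 = 112 GB.
Lower bound: ⌈112/15⌉ = 8 USB sticks.
Also, 9 files each exceed 15/2 GB, and no two of those can share a USB stick, so at least 9 USB sticks are needed.
A packing using 9 USB sticks:
  USB stick 1: 14 = 14
  USB stick 2: 14 = 14
  USB stick 3: 12 = 12
  USB stick 4: 9 + 6 = 15
  USB stick 5: 9 + 6 = 15
  USB stick 6: 9 + 5 = 14
  USB stick 7: 8 + 4 = 12
  USB stick 8: 8 = 8
  USB stick 9: 8 = 8
This matches the lower bound, so 9 is optimal.

9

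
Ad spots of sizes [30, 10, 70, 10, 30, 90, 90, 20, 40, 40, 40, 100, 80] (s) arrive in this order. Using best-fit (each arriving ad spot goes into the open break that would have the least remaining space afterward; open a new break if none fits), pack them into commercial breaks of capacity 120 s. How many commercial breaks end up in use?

  30 → break 1 (new)  [load 30/120]
  10 → break 1  [load 40/120]
  70 → break 1  [load 110/120]
  10 → break 1  [load 120/120]
  30 → break 2 (new)  [load 30/120]
  90 → break 2  [load 120/120]
  90 → break 3 (new)  [load 90/120]
  20 → break 3  [load 110/120]
  40 → break 4 (new)  [load 40/120]
  40 → break 4  [load 80/120]
  40 → break 4  [load 120/120]
  100 → break 5 (new)  [load 100/120]
  80 → break 6 (new)  [load 80/120]
6 commercial breaks opened.

6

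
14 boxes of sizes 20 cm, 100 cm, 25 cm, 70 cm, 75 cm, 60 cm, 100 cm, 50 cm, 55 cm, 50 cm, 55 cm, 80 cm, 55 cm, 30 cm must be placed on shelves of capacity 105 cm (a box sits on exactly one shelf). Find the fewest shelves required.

9

Total = 100 + 100 + 80 + 75 + 70 + 60 + 55 + 55 + 55 + 50 + 50 + 30 + 25 + 20 = 825 cm.
Lower bound: ⌈825/105⌉ = 8 shelves.
Also, 9 boxes each exceed 105/2 cm, and no two of those can share a shelf, so at least 9 shelves are needed.
A packing using 9 shelves:
  shelf 1: 100 = 100
  shelf 2: 100 = 100
  shelf 3: 80 + 25 = 105
  shelf 4: 75 + 30 = 105
  shelf 5: 70 + 20 = 90
  shelf 6: 60 = 60
  shelf 7: 55 + 50 = 105
  shelf 8: 55 + 50 = 105
  shelf 9: 55 = 55
This matches the lower bound, so 9 is optimal.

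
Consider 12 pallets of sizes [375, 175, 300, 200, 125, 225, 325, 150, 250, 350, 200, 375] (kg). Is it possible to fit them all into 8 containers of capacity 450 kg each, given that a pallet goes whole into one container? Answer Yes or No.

A valid assignment using 8 containers:
  container 1: 375 = 375
  container 2: 375 = 375
  container 3: 350 = 350
  container 4: 325 + 125 = 450
  container 5: 300 + 150 = 450
  container 6: 250 + 200 = 450
  container 7: 225 + 200 = 425
  container 8: 175 = 175
Every load is within 450 kg, so 8 containers suffice.

Yes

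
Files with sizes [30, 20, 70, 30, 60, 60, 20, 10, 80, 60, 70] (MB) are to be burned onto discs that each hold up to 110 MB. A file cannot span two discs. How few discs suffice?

Total = 80 + 70 + 70 + 60 + 60 + 60 + 30 + 30 + 20 + 20 + 10 = 510 MB.
Lower bound: ⌈510/110⌉ = 5 discs.
Also, 6 files each exceed 55 MB, and no two of those can share a disc, so at least 6 discs are needed.
A packing using 6 discs:
  disc 1: 80 + 30 = 110
  disc 2: 70 + 30 + 10 = 110
  disc 3: 70 + 20 + 20 = 110
  disc 4: 60 = 60
  disc 5: 60 = 60
  disc 6: 60 = 60
This matches the lower bound, so 6 is optimal.

6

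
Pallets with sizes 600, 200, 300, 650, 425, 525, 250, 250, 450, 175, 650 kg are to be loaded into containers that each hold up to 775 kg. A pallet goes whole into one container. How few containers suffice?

7

Total = 650 + 650 + 600 + 525 + 450 + 425 + 300 + 250 + 250 + 200 + 175 = 4475 kg.
Lower bound: ⌈4475/775⌉ = 6 containers.
A packing using 7 containers:
  container 1: 650 = 650
  container 2: 650 = 650
  container 3: 600 + 175 = 775
  container 4: 525 + 250 = 775
  container 5: 450 + 300 = 750
  container 6: 425 + 250 = 675
  container 7: 200 = 200
No arrangement into 6 containers stays within capacity, so 7 is optimal.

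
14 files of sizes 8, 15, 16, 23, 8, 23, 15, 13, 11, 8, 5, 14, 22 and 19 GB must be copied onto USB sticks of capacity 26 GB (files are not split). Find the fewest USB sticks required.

Total = 23 + 23 + 22 + 19 + 16 + 15 + 15 + 14 + 13 + 11 + 8 + 8 + 8 + 5 = 200 GB.
Lower bound: ⌈200/26⌉ = 8 USB sticks.
A packing using 9 USB sticks:
  USB stick 1: 23 = 23
  USB stick 2: 23 = 23
  USB stick 3: 22 = 22
  USB stick 4: 19 + 5 = 24
  USB stick 5: 16 + 8 = 24
  USB stick 6: 15 + 11 = 26
  USB stick 7: 15 + 8 = 23
  USB stick 8: 14 + 8 = 22
  USB stick 9: 13 = 13
No arrangement into 8 USB sticks stays within capacity, so 9 is optimal.

9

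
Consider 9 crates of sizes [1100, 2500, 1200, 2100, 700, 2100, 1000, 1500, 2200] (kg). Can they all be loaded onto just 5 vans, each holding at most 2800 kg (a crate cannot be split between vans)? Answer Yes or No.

No

Total = 14400 kg; ⌈14400/2800⌉ = 6.
At least 6 vans are required, but only 5 are allowed.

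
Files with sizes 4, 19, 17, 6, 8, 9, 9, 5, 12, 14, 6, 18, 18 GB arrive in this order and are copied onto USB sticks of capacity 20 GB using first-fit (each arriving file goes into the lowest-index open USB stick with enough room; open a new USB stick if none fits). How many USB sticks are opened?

8

  4 → USB stick 1 (new)  [load 4/20]
  19 → USB stick 2 (new)  [load 19/20]
  17 → USB stick 3 (new)  [load 17/20]
  6 → USB stick 1  [load 10/20]
  8 → USB stick 1  [load 18/20]
  9 → USB stick 4 (new)  [load 9/20]
  9 → USB stick 4  [load 18/20]
  5 → USB stick 5 (new)  [load 5/20]
  12 → USB stick 5  [load 17/20]
  14 → USB stick 6 (new)  [load 14/20]
  6 → USB stick 6  [load 20/20]
  18 → USB stick 7 (new)  [load 18/20]
  18 → USB stick 8 (new)  [load 18/20]
8 USB sticks opened.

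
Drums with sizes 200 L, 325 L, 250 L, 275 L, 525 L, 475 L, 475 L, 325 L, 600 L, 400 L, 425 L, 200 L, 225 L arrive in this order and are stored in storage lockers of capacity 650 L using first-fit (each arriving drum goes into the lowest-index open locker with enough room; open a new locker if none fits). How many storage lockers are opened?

9

  200 → locker 1 (new)  [load 200/650]
  325 → locker 1  [load 525/650]
  250 → locker 2 (new)  [load 250/650]
  275 → locker 2  [load 525/650]
  525 → locker 3 (new)  [load 525/650]
  475 → locker 4 (new)  [load 475/650]
  475 → locker 5 (new)  [load 475/650]
  325 → locker 6 (new)  [load 325/650]
  600 → locker 7 (new)  [load 600/650]
  400 → locker 8 (new)  [load 400/650]
  425 → locker 9 (new)  [load 425/650]
  200 → locker 6  [load 525/650]
  225 → locker 8  [load 625/650]
9 storage lockers opened.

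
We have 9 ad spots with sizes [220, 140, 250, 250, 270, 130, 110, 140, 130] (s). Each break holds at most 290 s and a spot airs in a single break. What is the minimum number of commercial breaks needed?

7

Total = 270 + 250 + 250 + 220 + 140 + 140 + 130 + 130 + 110 = 1640 s.
Lower bound: ⌈1640/290⌉ = 6 commercial breaks.
A packing using 7 commercial breaks:
  break 1: 270 = 270
  break 2: 250 = 250
  break 3: 250 = 250
  break 4: 220 = 220
  break 5: 140 + 140 = 280
  break 6: 130 + 130 = 260
  break 7: 110 = 110
No arrangement into 6 commercial breaks stays within capacity, so 7 is optimal.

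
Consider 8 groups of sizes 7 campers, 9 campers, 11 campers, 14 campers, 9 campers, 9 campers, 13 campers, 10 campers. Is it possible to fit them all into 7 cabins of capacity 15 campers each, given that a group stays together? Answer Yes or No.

Total = 82 campers; ⌈82/15⌉ = 6.
7 groups each exceed half the capacity and cannot share a cabin, forcing at least 7 cabins.
The bound of 7 does not rule out 7, but exhaustive search shows no assignment into 7 cabins of capacity 15 campers exists — the minimum is 8.

No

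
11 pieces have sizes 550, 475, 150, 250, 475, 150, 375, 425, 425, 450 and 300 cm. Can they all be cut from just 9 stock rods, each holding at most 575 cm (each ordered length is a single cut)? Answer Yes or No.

Yes

A valid assignment using 8 stock rods:
  stock rod 1: 550 = 550
  stock rod 2: 475 = 475
  stock rod 3: 475 = 475
  stock rod 4: 450 = 450
  stock rod 5: 425 + 150 = 575
  stock rod 6: 425 + 150 = 575
  stock rod 7: 375 = 375
  stock rod 8: 300 + 250 = 550
That uses only 8 ≤ 9, so 9 stock rods are enough.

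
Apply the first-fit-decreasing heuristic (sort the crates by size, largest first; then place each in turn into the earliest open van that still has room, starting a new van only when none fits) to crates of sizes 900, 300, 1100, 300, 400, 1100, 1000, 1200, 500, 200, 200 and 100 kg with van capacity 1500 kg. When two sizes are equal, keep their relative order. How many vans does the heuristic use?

5

Sorted descending: 1200, 1100, 1100, 1000, 900, 500, 400, 300, 300, 200, 200, 100.
  1200 → van 1 (new)  [load 1200/1500]
  1100 → van 2 (new)  [load 1100/1500]
  1100 → van 3 (new)  [load 1100/1500]
  1000 → van 4 (new)  [load 1000/1500]
  900 → van 5 (new)  [load 900/1500]
  500 → van 4  [load 1500/1500]
  400 → van 2  [load 1500/1500]
  300 → van 1  [load 1500/1500]
  300 → van 3  [load 1400/1500]
  200 → van 5  [load 1100/1500]
  200 → van 5  [load 1300/1500]
  100 → van 3  [load 1500/1500]
5 vans opened.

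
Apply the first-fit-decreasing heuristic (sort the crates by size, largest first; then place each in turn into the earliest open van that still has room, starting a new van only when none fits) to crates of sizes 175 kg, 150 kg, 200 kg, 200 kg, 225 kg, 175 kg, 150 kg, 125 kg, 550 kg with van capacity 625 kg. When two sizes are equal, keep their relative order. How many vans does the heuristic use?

Sorted descending: 550, 225, 200, 200, 175, 175, 150, 150, 125.
  550 → van 1 (new)  [load 550/625]
  225 → van 2 (new)  [load 225/625]
  200 → van 2  [load 425/625]
  200 → van 2  [load 625/625]
  175 → van 3 (new)  [load 175/625]
  175 → van 3  [load 350/625]
  150 → van 3  [load 500/625]
  150 → van 4 (new)  [load 150/625]
  125 → van 3  [load 625/625]
4 vans opened.

4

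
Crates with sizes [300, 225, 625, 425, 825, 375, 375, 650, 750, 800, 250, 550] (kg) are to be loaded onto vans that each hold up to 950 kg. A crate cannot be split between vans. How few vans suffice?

8

Total = 825 + 800 + 750 + 650 + 625 + 550 + 425 + 375 + 375 + 300 + 250 + 225 = 6150 kg.
Lower bound: ⌈6150/950⌉ = 7 vans.
A packing using 8 vans:
  van 1: 825 = 825
  van 2: 800 = 800
  van 3: 750 = 750
  van 4: 650 + 300 = 950
  van 5: 625 + 250 = 875
  van 6: 550 + 375 = 925
  van 7: 425 + 375 = 800
  van 8: 225 = 225
No arrangement into 7 vans stays within capacity, so 8 is optimal.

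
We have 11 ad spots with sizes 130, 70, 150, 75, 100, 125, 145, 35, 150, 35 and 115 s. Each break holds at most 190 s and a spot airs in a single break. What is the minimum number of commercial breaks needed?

7

Total = 150 + 150 + 145 + 130 + 125 + 115 + 100 + 75 + 70 + 35 + 35 = 1130 s.
Lower bound: ⌈1130/190⌉ = 6 commercial breaks.
Also, 7 ad spots each exceed 95 s, and no two of those can share a break, so at least 7 commercial breaks are needed.
A packing using 7 commercial breaks:
  break 1: 150 + 35 = 185
  break 2: 150 + 35 = 185
  break 3: 145 = 145
  break 4: 130 = 130
  break 5: 125 = 125
  break 6: 115 + 75 = 190
  break 7: 100 + 70 = 170
This matches the lower bound, so 7 is optimal.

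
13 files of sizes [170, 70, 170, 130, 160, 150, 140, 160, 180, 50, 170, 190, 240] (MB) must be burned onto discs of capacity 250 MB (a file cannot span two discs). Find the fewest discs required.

Total = 240 + 190 + 180 + 170 + 170 + 170 + 160 + 160 + 150 + 140 + 130 + 70 + 50 = 1980 MB.
Lower bound: ⌈1980/250⌉ = 8 discs.
Also, 11 files each exceed 125 MB, and no two of those can share a disc, so at least 11 discs are needed.
A packing using 11 discs:
  disc 1: 240 = 240
  disc 2: 190 + 50 = 240
  disc 3: 180 + 70 = 250
  disc 4: 170 = 170
  disc 5: 170 = 170
  disc 6: 170 = 170
  disc 7: 160 = 160
  disc 8: 160 = 160
  disc 9: 150 = 150
  disc 10: 140 = 140
  disc 11: 130 = 130
This matches the lower bound, so 11 is optimal.

11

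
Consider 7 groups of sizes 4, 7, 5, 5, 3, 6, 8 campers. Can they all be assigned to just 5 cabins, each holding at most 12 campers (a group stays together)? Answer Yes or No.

A valid assignment using 4 cabins:
  cabin 1: 8 + 4 = 12
  cabin 2: 7 + 5 = 12
  cabin 3: 6 + 5 = 11
  cabin 4: 3 = 3
That uses only 4 ≤ 5, so 5 cabins are enough.

Yes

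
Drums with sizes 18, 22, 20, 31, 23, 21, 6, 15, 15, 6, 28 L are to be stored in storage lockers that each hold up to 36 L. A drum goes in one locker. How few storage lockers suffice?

7

Total = 31 + 28 + 23 + 22 + 21 + 20 + 18 + 15 + 15 + 6 + 6 = 205 L.
Lower bound: ⌈205/36⌉ = 6 storage lockers.
A packing using 7 storage lockers:
  locker 1: 31 = 31
  locker 2: 28 + 6 = 34
  locker 3: 23 + 6 = 29
  locker 4: 22 = 22
  locker 5: 21 + 15 = 36
  locker 6: 20 + 15 = 35
  locker 7: 18 = 18
No arrangement into 6 storage lockers stays within capacity, so 7 is optimal.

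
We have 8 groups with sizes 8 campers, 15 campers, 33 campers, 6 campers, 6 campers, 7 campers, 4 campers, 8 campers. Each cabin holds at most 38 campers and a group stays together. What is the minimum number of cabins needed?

3

Total = 33 + 15 + 8 + 8 + 7 + 6 + 6 + 4 = 87 campers.
Lower bound: ⌈87/38⌉ = 3 cabins.
A packing using 3 cabins:
  cabin 1: 33 + 4 = 37
  cabin 2: 15 + 8 + 8 + 7 = 38
  cabin 3: 6 + 6 = 12
This matches the lower bound, so 3 is optimal.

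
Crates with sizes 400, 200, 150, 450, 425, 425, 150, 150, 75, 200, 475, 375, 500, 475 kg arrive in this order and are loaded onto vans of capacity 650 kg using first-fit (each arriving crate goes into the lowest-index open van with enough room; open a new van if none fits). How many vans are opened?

  400 → van 1 (new)  [load 400/650]
  200 → van 1  [load 600/650]
  150 → van 2 (new)  [load 150/650]
  450 → van 2  [load 600/650]
  425 → van 3 (new)  [load 425/650]
  425 → van 4 (new)  [load 425/650]
  150 → van 3  [load 575/650]
  150 → van 4  [load 575/650]
  75 → van 3  [load 650/650]
  200 → van 5 (new)  [load 200/650]
  475 → van 6 (new)  [load 475/650]
  375 → van 5  [load 575/650]
  500 → van 7 (new)  [load 500/650]
  475 → van 8 (new)  [load 475/650]
8 vans opened.

8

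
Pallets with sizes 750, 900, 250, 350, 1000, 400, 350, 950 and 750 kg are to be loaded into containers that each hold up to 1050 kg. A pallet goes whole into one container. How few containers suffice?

7

Total = 1000 + 950 + 900 + 750 + 750 + 400 + 350 + 350 + 250 = 5700 kg.
Lower bound: ⌈5700/1050⌉ = 6 containers.
A packing using 7 containers:
  container 1: 1000 = 1000
  container 2: 950 = 950
  container 3: 900 = 900
  container 4: 750 + 250 = 1000
  container 5: 750 = 750
  container 6: 400 + 350 = 750
  container 7: 350 = 350
No arrangement into 6 containers stays within capacity, so 7 is optimal.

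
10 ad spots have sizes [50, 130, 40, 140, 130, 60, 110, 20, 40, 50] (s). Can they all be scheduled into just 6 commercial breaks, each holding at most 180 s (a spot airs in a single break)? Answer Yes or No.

A valid assignment using 5 commercial breaks:
  break 1: 140 + 40 = 180
  break 2: 130 + 50 = 180
  break 3: 130 + 50 = 180
  break 4: 110 + 60 = 170
  break 5: 40 + 20 = 60
That uses only 5 ≤ 6, so 6 commercial breaks are enough.

Yes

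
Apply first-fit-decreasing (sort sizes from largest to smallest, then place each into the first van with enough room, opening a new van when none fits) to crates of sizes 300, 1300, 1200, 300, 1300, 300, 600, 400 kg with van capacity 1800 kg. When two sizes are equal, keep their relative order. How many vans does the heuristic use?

4

Sorted descending: 1300, 1300, 1200, 600, 400, 300, 300, 300.
  1300 → van 1 (new)  [load 1300/1800]
  1300 → van 2 (new)  [load 1300/1800]
  1200 → van 3 (new)  [load 1200/1800]
  600 → van 3  [load 1800/1800]
  400 → van 1  [load 1700/1800]
  300 → van 2  [load 1600/1800]
  300 → van 4 (new)  [load 300/1800]
  300 → van 4  [load 600/1800]
4 vans opened.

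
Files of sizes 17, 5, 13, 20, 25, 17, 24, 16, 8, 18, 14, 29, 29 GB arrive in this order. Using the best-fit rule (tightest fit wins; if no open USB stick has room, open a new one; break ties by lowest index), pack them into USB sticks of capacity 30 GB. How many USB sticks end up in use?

9

  17 → USB stick 1 (new)  [load 17/30]
  5 → USB stick 1  [load 22/30]
  13 → USB stick 2 (new)  [load 13/30]
  20 → USB stick 3 (new)  [load 20/30]
  25 → USB stick 4 (new)  [load 25/30]
  17 → USB stick 2  [load 30/30]
  24 → USB stick 5 (new)  [load 24/30]
  16 → USB stick 6 (new)  [load 16/30]
  8 → USB stick 1  [load 30/30]
  18 → USB stick 7 (new)  [load 18/30]
  14 → USB stick 6  [load 30/30]
  29 → USB stick 8 (new)  [load 29/30]
  29 → USB stick 9 (new)  [load 29/30]
9 USB sticks opened.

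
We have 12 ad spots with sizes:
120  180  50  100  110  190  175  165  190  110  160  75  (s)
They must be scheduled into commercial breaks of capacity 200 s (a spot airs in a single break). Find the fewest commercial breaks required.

Total = 190 + 190 + 180 + 175 + 165 + 160 + 120 + 110 + 110 + 100 + 75 + 50 = 1625 s.
Lower bound: ⌈1625/200⌉ = 9 commercial breaks.
A packing using 10 commercial breaks:
  break 1: 190 = 190
  break 2: 190 = 190
  break 3: 180 = 180
  break 4: 175 = 175
  break 5: 165 = 165
  break 6: 160 = 160
  break 7: 120 + 75 = 195
  break 8: 110 + 50 = 160
  break 9: 110 = 110
  break 10: 100 = 100
No arrangement into 9 commercial breaks stays within capacity, so 10 is optimal.

10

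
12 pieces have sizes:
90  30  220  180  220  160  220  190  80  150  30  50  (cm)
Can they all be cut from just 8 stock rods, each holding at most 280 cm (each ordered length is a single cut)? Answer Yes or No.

Yes

A valid assignment using 7 stock rods:
  stock rod 1: 220 + 50 = 270
  stock rod 2: 220 + 30 + 30 = 280
  stock rod 3: 220 = 220
  stock rod 4: 190 + 90 = 280
  stock rod 5: 180 + 80 = 260
  stock rod 6: 160 = 160
  stock rod 7: 150 = 150
That uses only 7 ≤ 8, so 8 stock rods are enough.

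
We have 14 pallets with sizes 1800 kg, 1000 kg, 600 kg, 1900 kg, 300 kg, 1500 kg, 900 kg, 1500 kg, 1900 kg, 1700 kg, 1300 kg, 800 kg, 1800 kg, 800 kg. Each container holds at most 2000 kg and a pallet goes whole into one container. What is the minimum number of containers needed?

Total = 1900 + 1900 + 1800 + 1800 + 1700 + 1500 + 1500 + 1300 + 1000 + 900 + 800 + 800 + 600 + 300 = 17800 kg.
Lower bound: ⌈17800/2000⌉ = 9 containers.
A packing using 10 containers:
  container 1: 1900 = 1900
  container 2: 1900 = 1900
  container 3: 1800 = 1800
  container 4: 1800 = 1800
  container 5: 1700 + 300 = 2000
  container 6: 1500 = 1500
  container 7: 1500 = 1500
  container 8: 1300 + 600 = 1900
  container 9: 1000 + 900 = 1900
  container 10: 800 + 800 = 1600
No arrangement into 9 containers stays within capacity, so 10 is optimal.

10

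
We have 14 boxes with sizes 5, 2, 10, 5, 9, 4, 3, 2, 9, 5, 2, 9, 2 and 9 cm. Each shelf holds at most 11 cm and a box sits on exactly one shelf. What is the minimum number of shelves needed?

Total = 10 + 9 + 9 + 9 + 9 + 5 + 5 + 5 + 4 + 3 + 2 + 2 + 2 + 2 = 76 cm.
Lower bound: ⌈76/11⌉ = 7 shelves.
A packing using 8 shelves:
  shelf 1: 10 = 10
  shelf 2: 9 + 2 = 11
  shelf 3: 9 + 2 = 11
  shelf 4: 9 + 2 = 11
  shelf 5: 9 + 2 = 11
  shelf 6: 5 + 5 = 10
  shelf 7: 5 + 4 = 9
  shelf 8: 3 = 3
No arrangement into 7 shelves stays within capacity, so 8 is optimal.

8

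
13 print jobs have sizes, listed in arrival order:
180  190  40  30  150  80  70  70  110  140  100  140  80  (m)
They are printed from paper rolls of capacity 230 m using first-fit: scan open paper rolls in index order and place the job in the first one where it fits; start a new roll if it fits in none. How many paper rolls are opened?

  180 → roll 1 (new)  [load 180/230]
  190 → roll 2 (new)  [load 190/230]
  40 → roll 1  [load 220/230]
  30 → roll 2  [load 220/230]
  150 → roll 3 (new)  [load 150/230]
  80 → roll 3  [load 230/230]
  70 → roll 4 (new)  [load 70/230]
  70 → roll 4  [load 140/230]
  110 → roll 5 (new)  [load 110/230]
  140 → roll 6 (new)  [load 140/230]
  100 → roll 5  [load 210/230]
  140 → roll 7 (new)  [load 140/230]
  80 → roll 4  [load 220/230]
7 paper rolls opened.

7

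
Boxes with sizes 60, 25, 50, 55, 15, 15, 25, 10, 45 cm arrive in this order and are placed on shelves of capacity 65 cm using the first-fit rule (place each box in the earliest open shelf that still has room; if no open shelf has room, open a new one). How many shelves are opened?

  60 → shelf 1 (new)  [load 60/65]
  25 → shelf 2 (new)  [load 25/65]
  50 → shelf 3 (new)  [load 50/65]
  55 → shelf 4 (new)  [load 55/65]
  15 → shelf 2  [load 40/65]
  15 → shelf 2  [load 55/65]
  25 → shelf 5 (new)  [load 25/65]
  10 → shelf 2  [load 65/65]
  45 → shelf 6 (new)  [load 45/65]
6 shelves opened.

6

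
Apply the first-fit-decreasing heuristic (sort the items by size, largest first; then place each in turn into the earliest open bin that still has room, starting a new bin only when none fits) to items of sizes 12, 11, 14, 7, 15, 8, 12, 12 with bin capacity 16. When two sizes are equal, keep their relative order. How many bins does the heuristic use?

7

Sorted descending: 15, 14, 12, 12, 12, 11, 8, 7.
  15 → bin 1 (new)  [load 15/16]
  14 → bin 2 (new)  [load 14/16]
  12 → bin 3 (new)  [load 12/16]
  12 → bin 4 (new)  [load 12/16]
  12 → bin 5 (new)  [load 12/16]
  11 → bin 6 (new)  [load 11/16]
  8 → bin 7 (new)  [load 8/16]
  7 → bin 7  [load 15/16]
7 bins opened.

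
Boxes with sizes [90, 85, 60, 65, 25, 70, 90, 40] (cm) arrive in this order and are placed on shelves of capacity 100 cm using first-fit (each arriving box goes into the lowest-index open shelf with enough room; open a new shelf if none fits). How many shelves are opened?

  90 → shelf 1 (new)  [load 90/100]
  85 → shelf 2 (new)  [load 85/100]
  60 → shelf 3 (new)  [load 60/100]
  65 → shelf 4 (new)  [load 65/100]
  25 → shelf 3  [load 85/100]
  70 → shelf 5 (new)  [load 70/100]
  90 → shelf 6 (new)  [load 90/100]
  40 → shelf 7 (new)  [load 40/100]
7 shelves opened.

7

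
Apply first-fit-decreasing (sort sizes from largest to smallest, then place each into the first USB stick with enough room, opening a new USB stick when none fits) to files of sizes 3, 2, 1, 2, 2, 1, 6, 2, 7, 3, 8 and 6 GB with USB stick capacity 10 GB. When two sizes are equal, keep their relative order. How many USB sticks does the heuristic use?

5

Sorted descending: 8, 7, 6, 6, 3, 3, 2, 2, 2, 2, 1, 1.
  8 → USB stick 1 (new)  [load 8/10]
  7 → USB stick 2 (new)  [load 7/10]
  6 → USB stick 3 (new)  [load 6/10]
  6 → USB stick 4 (new)  [load 6/10]
  3 → USB stick 2  [load 10/10]
  3 → USB stick 3  [load 9/10]
  2 → USB stick 1  [load 10/10]
  2 → USB stick 4  [load 8/10]
  2 → USB stick 4  [load 10/10]
  2 → USB stick 5 (new)  [load 2/10]
  1 → USB stick 3  [load 10/10]
  1 → USB stick 5  [load 3/10]
5 USB sticks opened.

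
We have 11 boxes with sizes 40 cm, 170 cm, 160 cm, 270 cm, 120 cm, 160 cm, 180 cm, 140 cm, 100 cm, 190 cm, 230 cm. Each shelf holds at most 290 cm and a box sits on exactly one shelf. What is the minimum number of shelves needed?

Total = 270 + 230 + 190 + 180 + 170 + 160 + 160 + 140 + 120 + 100 + 40 = 1760 cm.
Lower bound: ⌈1760/290⌉ = 7 shelves.
A packing using 8 shelves:
  shelf 1: 270 = 270
  shelf 2: 230 + 40 = 270
  shelf 3: 190 + 100 = 290
  shelf 4: 180 = 180
  shelf 5: 170 + 120 = 290
  shelf 6: 160 = 160
  shelf 7: 160 = 160
  shelf 8: 140 = 140
No arrangement into 7 shelves stays within capacity, so 8 is optimal.

8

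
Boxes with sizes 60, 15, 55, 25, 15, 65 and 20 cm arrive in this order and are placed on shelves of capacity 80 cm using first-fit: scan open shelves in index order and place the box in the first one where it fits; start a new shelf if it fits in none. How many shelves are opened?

4

  60 → shelf 1 (new)  [load 60/80]
  15 → shelf 1  [load 75/80]
  55 → shelf 2 (new)  [load 55/80]
  25 → shelf 2  [load 80/80]
  15 → shelf 3 (new)  [load 15/80]
  65 → shelf 3  [load 80/80]
  20 → shelf 4 (new)  [load 20/80]
4 shelves opened.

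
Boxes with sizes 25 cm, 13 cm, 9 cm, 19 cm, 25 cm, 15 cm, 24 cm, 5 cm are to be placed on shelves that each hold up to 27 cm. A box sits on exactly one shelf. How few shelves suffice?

6

Total = 25 + 25 + 24 + 19 + 15 + 13 + 9 + 5 = 135 cm.
Lower bound: ⌈135/27⌉ = 5 shelves.
A packing using 6 shelves:
  shelf 1: 25 = 25
  shelf 2: 25 = 25
  shelf 3: 24 = 24
  shelf 4: 19 + 5 = 24
  shelf 5: 15 + 9 = 24
  shelf 6: 13 = 13
No arrangement into 5 shelves stays within capacity, so 6 is optimal.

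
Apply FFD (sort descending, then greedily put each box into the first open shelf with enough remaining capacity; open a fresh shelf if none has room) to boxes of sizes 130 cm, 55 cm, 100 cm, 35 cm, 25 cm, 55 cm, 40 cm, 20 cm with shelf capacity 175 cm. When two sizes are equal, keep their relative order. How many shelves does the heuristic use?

3

Sorted descending: 130, 100, 55, 55, 40, 35, 25, 20.
  130 → shelf 1 (new)  [load 130/175]
  100 → shelf 2 (new)  [load 100/175]
  55 → shelf 2  [load 155/175]
  55 → shelf 3 (new)  [load 55/175]
  40 → shelf 1  [load 170/175]
  35 → shelf 3  [load 90/175]
  25 → shelf 3  [load 115/175]
  20 → shelf 2  [load 175/175]
3 shelves opened.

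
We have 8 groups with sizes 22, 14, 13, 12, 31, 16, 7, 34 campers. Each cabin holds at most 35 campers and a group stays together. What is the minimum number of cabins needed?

Total = 34 + 31 + 22 + 16 + 14 + 13 + 12 + 7 = 149 campers.
Lower bound: ⌈149/35⌉ = 5 cabins.
A packing using 5 cabins:
  cabin 1: 34 = 34
  cabin 2: 31 = 31
  cabin 3: 22 + 13 = 35
  cabin 4: 16 + 14 = 30
  cabin 5: 12 + 7 = 19
This matches the lower bound, so 5 is optimal.

5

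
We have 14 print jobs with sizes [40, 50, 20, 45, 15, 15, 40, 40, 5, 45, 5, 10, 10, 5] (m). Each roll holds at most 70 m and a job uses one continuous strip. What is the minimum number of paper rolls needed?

6

Total = 50 + 45 + 45 + 40 + 40 + 40 + 20 + 15 + 15 + 10 + 10 + 5 + 5 + 5 = 345 m.
Lower bound: ⌈345/70⌉ = 5 paper rolls.
Also, 6 print jobs each exceed 35 m, and no two of those can share a roll, so at least 6 paper rolls are needed.
A packing using 6 paper rolls:
  roll 1: 50 + 20 = 70
  roll 2: 45 + 15 + 10 = 70
  roll 3: 45 + 15 + 10 = 70
  roll 4: 40 + 5 + 5 + 5 = 55
  roll 5: 40 = 40
  roll 6: 40 = 40
This matches the lower bound, so 6 is optimal.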